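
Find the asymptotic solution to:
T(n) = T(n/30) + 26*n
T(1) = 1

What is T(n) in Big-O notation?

Geometric series: 26*n*(1 + 1/30 + 1/30^2 + ...) = O(n). T(n) = O(n).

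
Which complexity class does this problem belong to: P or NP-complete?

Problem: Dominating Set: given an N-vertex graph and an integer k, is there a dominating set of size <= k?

This problem is NP-complete: reduces from Set Cover (with k part of the input).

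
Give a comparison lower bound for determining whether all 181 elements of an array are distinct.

In the algebraic decision-tree model, the YES region for element distinctness on 181 elements has 181! connected components (one per ordering). Ben-Or's theorem then gives a lower bound of Omega(log(n!)) = Omega(n log n).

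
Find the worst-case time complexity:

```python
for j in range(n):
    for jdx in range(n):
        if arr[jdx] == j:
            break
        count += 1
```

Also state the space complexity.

Time complexity: O(n^2).
Space complexity: O(1).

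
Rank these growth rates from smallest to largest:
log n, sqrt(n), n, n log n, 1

Ordered by growth rate: 1 < log n < sqrt(n) < n < n log n.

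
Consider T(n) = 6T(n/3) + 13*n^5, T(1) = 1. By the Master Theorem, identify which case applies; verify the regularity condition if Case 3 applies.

a=6, b=3, f(n)=13*n^5.
log_3(6) = 1.631 < 5.
f(n) = Omega(n^(1.631+epsilon)) for some epsilon > 0, so Case 3 is the candidate.
Regularity: a*f(n/b) = 6*13*(n/3)^5 = (6/243)*13*n^5 <= c*f(n) with c = 6/243 < 1. Satisfied.
Case 3: T(n) = Theta(n^5).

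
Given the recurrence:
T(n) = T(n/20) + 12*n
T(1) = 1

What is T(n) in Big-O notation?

Geometric series: 12*n*(1 + 1/20 + 1/20^2 + ...) = O(n). T(n) = O(n).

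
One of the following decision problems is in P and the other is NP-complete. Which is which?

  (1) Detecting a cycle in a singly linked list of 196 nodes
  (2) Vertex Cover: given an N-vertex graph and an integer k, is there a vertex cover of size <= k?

(1) is P: Floyd's tortoise-and-hare runs in O(n) time, O(1) space.
(2) is NP-complete: one of Karp's 21 NP-complete problems (with k part of the input; for any fixed constant k it is in P).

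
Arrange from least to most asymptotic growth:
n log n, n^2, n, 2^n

Ordered by growth rate: n < n log n < n^2 < 2^n.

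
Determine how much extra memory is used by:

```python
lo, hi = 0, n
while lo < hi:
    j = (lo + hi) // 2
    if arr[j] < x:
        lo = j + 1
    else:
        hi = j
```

Space complexity: O(1).
Only a constant amount of auxiliary storage is used; nothing grows with n.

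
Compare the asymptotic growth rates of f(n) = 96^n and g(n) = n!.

g(n) = n! grows faster: n!/96^n -> infinity by Stirling.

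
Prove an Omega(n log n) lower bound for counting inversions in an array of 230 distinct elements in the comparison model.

Decision-tree argument: at any leaf, the comparisons made (with transitivity) must totally order all 230 elements -- otherwise some pair (i,j) is unordered, and an adversary can present two inputs agreeing on every comparison made but with that pair flipped, changing the inversion count by 1, so the leaf's output is wrong on one of them. Hence the tree has >= 230! leaves and height >= log_2(230!) = Omega(n log n). Modified merge sort achieves O(n log n).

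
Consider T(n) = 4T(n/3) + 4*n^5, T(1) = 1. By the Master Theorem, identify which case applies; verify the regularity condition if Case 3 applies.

a=4, b=3, f(n)=4*n^5.
log_3(4) = 1.262 < 5.
f(n) = Omega(n^(1.262+epsilon)) for some epsilon > 0, so Case 3 is the candidate.
Regularity: a*f(n/b) = 4*4*(n/3)^5 = (4/243)*4*n^5 <= c*f(n) with c = 4/243 < 1. Satisfied.
Case 3: T(n) = Theta(n^5).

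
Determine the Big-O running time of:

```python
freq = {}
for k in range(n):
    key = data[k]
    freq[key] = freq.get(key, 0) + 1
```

Time complexity: O(n).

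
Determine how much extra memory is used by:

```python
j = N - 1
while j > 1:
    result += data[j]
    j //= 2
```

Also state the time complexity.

Space complexity: O(1).
Only a constant amount of auxiliary storage is used; nothing grows with n.
Time complexity: O(log n).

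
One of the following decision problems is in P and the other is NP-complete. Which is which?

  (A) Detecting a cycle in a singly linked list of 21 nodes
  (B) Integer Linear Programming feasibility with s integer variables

(A) is P: Floyd's tortoise-and-hare runs in O(n) time, O(1) space.
(B) is NP-complete: ILP feasibility is NP-complete (LP relaxation is in P).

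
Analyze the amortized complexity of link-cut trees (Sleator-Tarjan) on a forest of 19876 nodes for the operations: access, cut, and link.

Link-cut trees represent the forest using splay trees over preferred paths. With potential Phi = sum over nodes of log(size of virtual subtree), each access on 19876 nodes is O(log 19876) = O(log n) amortized by the splay-tree access lemma. Cut and link are O(1) plus one access.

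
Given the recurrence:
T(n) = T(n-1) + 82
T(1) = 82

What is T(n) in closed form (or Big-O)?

Unrolling: T(n) = T(n-1) + 82 = T(n-2) + 2*82 = ... = T(1) + (n-1)*82 = 82 + (n-1)*82 = 82n.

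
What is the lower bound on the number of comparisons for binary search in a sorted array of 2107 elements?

With 2107 possible positions, we need at least ceil(log_2(2107)) = 12 comparisons. Each comparison splits the remaining candidates by at most half.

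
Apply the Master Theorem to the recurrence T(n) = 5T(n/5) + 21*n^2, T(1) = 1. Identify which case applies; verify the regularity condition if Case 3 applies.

a=5, b=5, f(n)=21*n^2.
log_5(5) = 1 < 2.
f(n) = Omega(n^(1+epsilon)) for some epsilon > 0, so Case 3 is the candidate.
Regularity: a*f(n/b) = 5*21*(n/5)^2 = (5/25)*21*n^2 <= c*f(n) with c = 5/25 < 1. Satisfied.
Case 3: T(n) = Theta(n^2).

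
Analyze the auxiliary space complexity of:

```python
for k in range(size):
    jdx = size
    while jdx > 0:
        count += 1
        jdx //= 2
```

Space complexity: O(1).
Only a constant amount of auxiliary storage is used; nothing grows with n.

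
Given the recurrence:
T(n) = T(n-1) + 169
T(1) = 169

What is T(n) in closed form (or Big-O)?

Unrolling: T(n) = T(n-1) + 169 = T(n-2) + 2*169 = ... = T(1) + (n-1)*169 = 169 + (n-1)*169 = 169n.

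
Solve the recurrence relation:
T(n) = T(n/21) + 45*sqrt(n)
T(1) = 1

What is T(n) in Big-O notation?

Each level contributes sqrt(n/21^k). Geometric series with ratio 1/sqrt(21) < 1 sums to O(sqrt(n)).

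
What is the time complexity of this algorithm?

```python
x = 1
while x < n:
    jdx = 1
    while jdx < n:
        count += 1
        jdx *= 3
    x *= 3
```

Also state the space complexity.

Time complexity: O(log^2 n).
Space complexity: O(1).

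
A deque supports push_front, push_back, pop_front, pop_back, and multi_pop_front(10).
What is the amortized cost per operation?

Assign 2 credits to each push operation. A pop uses 1 saved credit. multi_pop_front(10) uses up to 10 saved credits from previous pushes. Credits never go negative. Amortized cost is O(1).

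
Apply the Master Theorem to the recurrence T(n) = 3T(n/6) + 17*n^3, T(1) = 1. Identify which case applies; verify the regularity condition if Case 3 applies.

a=3, b=6, f(n)=17*n^3.
log_6(3) = 0.6131 < 3.
f(n) = Omega(n^(0.6131+epsilon)) for some epsilon > 0, so Case 3 is the candidate.
Regularity: a*f(n/b) = 3*17*(n/6)^3 = (3/216)*17*n^3 <= c*f(n) with c = 3/216 < 1. Satisfied.
Case 3: T(n) = Theta(n^3).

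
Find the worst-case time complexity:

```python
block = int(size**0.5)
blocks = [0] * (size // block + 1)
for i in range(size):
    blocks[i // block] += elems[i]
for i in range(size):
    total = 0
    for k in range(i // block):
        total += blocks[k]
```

Time complexity: O(n * sqrt(n)).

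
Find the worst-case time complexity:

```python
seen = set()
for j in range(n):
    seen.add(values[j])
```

Time complexity: O(n).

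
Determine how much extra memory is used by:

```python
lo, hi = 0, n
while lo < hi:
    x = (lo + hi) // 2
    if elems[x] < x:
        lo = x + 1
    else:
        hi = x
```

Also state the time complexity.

Space complexity: O(1).
Only a constant amount of auxiliary storage is used; nothing grows with n.
Time complexity: O(log n).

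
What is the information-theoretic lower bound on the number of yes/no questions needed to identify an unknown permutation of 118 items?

There are 118! = 468452584975429065657431236280838416439267950499862031533310318788629800927518416622330123618486343228862579684398745837012213486653229822121742374957258403779058860032000000000000000000000000000 permutations. Each yes/no question gives at most 1 bit, so at least ceil(log_2(468452584975429065657431236280838416439267950499862031533310318788629800927518416622330123618486343228862579684398745837012213486653229822121742374957258403779058860032000000000000000000000000000)) = 647 questions are needed.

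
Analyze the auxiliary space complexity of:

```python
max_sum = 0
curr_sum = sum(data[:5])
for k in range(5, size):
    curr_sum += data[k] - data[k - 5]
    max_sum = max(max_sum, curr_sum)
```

Space complexity: O(1).
Only a constant amount of auxiliary storage is used; nothing grows with n.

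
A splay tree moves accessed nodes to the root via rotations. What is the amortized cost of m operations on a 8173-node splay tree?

Using a potential function Phi = sum of log(size of subtree) for each node, each splay operation has amortized cost O(log n) where n = 8173. Bad individual operations (O(n)) are offset by decreased potential.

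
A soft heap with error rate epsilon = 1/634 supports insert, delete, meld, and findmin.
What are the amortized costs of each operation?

Soft heaps (Chazelle) allow up to an epsilon = 1/634 fraction of elements to have corrupted (raised) keys. Insert is O(log(1/epsilon)) = O(log 634) amortized -- the structure maintains heap-ordered binary trees of rank bounded by O(log(1/epsilon)). Meld concatenates root lists: O(1) amortized. Delete and findmin are O(1) amortized.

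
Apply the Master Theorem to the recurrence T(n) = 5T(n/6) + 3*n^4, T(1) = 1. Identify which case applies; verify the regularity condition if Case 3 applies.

a=5, b=6, f(n)=3*n^4.
log_6(5) = 0.8982 < 4.
f(n) = Omega(n^(0.8982+epsilon)) for some epsilon > 0, so Case 3 is the candidate.
Regularity: a*f(n/b) = 5*3*(n/6)^4 = (5/1296)*3*n^4 <= c*f(n) with c = 5/1296 < 1. Satisfied.
Case 3: T(n) = Theta(n^4).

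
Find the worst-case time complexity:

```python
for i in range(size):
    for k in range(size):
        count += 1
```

Time complexity: O(n^2).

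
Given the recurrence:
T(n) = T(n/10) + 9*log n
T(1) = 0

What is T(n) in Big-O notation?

Each of the log_10(n) levels adds O(log n). T(n) = O(log^2 n).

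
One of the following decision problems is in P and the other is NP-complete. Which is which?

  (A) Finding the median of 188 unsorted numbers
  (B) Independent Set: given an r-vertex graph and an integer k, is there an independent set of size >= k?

(A) is P: linear-time selection (median-of-medians) runs in O(n).
(B) is NP-complete: complement of Clique (with k part of the input).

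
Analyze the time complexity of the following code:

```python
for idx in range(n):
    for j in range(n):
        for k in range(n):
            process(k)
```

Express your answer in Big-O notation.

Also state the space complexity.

Time complexity: O(n^3).
Space complexity: O(1).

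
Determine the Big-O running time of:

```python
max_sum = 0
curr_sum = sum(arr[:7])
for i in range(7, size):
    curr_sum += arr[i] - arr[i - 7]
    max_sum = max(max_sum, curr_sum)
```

Time complexity: O(n).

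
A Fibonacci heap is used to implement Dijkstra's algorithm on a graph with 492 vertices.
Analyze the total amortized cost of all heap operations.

Dijkstra performs 492 insert, 492 extract-min, and at most E decrease-key operations. With Fibonacci heap: insert O(1) amortized, extract-min O(log n) amortized, decrease-key O(1) amortized. Total with n = 492: O(n * 1 + n * log n + E * 1) = O(n log n + E).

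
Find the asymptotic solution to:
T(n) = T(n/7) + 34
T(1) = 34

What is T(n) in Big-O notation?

Each step divides n by 7 and adds 34. After log_7(n) steps, T(n) = O(log n).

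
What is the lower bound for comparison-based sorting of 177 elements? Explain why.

A comparison-based sorting algorithm corresponds to a decision tree. With 177! possible permutations, the tree has 177! leaves. The height is at least log_2(177!) = Omega(n log n) by Stirling's approximation.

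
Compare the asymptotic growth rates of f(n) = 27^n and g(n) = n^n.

g(n) = n^n grows faster: n^n / 27^n = (n/27)^n -> infinity once n > 27.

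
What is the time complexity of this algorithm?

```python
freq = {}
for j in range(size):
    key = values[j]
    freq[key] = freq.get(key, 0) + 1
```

Time complexity: O(n).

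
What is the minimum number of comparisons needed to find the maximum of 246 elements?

Finding the maximum requires 245 comparisons. Each comparison eliminates exactly one candidate. With 246 candidates, we need 245 eliminations.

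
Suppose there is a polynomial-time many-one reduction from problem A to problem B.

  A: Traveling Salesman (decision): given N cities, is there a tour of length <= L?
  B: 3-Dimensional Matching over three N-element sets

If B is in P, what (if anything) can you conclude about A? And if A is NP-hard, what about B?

A poly-time reduction A <=_p B means any A-instance can be transformed to a B-instance in poly time.
If B is in P: compose the reduction with B's poly-time algorithm to solve A in poly time, so A is in P.
If A is NP-hard: every NP problem reduces to A, which reduces to B; composing reductions, every NP problem reduces to B, so B is NP-hard.
(Here in fact A is NP-complete and B is NP-complete.)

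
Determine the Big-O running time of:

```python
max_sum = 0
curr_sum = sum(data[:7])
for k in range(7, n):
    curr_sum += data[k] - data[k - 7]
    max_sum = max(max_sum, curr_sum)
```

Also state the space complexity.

Time complexity: O(n).
Space complexity: O(1).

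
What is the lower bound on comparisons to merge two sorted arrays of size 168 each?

To merge two sorted arrays of size 168, we need at least 335 comparisons in the worst case. An adversary can force every element to be compared.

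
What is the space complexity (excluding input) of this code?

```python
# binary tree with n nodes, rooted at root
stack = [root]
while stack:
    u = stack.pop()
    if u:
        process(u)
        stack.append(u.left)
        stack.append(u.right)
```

Space complexity: O(n).
Auxiliary storage grows linearly with the input size n in the worst case.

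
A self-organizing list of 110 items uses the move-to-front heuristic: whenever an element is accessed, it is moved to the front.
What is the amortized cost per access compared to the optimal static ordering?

With potential Phi = number of inversions between the MTF list and the optimal static list (at most C(110,2)), each access has amortized cost at most 2 * (cost under optimal static ordering). This is the move-to-front 2-competitiveness result.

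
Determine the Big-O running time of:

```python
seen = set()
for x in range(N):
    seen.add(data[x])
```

Time complexity: O(n).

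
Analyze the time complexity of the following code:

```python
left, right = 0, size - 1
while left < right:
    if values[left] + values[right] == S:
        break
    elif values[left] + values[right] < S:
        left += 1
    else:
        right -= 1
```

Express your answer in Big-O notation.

Time complexity: O(n).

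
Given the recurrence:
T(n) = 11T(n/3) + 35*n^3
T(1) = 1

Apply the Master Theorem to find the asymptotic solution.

a=11, b=3, f(n)=35*n^3. log_3(11) = 2.183 < 3. Case 3: T(n) = O(n^3).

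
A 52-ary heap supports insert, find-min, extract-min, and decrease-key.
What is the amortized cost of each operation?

The 52-ary heap has height O(log_52 n). Insert sifts up: O(log_52 n). Find-min reads the root: O(1). Extract-min sifts down comparing 52 children per level: O(52 * log_52 n). Decrease-key sifts up: O(log_52 n).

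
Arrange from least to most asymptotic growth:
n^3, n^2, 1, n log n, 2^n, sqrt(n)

Ordered by growth rate: 1 < sqrt(n) < n log n < n^2 < n^3 < 2^n.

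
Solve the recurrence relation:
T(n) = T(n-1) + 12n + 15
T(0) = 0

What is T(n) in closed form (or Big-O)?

Dominant term in sum is 12*sum(i, i=1..n) = 12*n*(n+1)/2 = O(n^2).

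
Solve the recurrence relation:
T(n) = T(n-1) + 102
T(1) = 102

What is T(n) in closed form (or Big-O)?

Unrolling: T(n) = T(n-1) + 102 = T(n-2) + 2*102 = ... = T(1) + (n-1)*102 = 102 + (n-1)*102 = 102n.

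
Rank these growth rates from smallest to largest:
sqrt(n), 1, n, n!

Ordered by growth rate: 1 < sqrt(n) < n < n!.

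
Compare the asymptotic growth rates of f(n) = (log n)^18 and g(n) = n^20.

g(n) = n^20 grows faster: any positive polynomial dominates any polylog.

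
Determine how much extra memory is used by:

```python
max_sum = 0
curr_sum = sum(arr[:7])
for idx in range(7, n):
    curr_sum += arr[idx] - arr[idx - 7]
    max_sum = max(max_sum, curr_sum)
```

Space complexity: O(1).
Only a constant amount of auxiliary storage is used; nothing grows with n.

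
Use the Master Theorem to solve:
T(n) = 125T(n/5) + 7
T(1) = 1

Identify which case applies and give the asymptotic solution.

a=125, b=5, f(n)=7.
log_5(125) = 3 > 0.
Since f(n) = O(n^0) is polynomially smaller than n^3, Case 1 applies.
T(n) = Theta(n^3).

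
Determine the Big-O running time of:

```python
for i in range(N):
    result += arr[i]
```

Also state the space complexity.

Time complexity: O(n).
Space complexity: O(1).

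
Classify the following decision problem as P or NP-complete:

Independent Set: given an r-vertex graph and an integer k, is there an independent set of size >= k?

This problem is NP-complete: complement of Clique (with k part of the input).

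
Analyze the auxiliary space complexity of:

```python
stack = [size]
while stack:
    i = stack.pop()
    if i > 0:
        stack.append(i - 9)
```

Space complexity: O(1).
Only a constant amount of auxiliary storage is used; nothing grows with n.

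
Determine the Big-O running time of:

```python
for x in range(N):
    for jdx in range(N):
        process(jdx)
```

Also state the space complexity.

Time complexity: O(n^2).
Space complexity: O(1).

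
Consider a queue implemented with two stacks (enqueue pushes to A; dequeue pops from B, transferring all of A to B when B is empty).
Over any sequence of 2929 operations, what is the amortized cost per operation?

Each element is pushed to A once, popped once, pushed to B once, and popped once: 4 unit operations over its lifetime. Over 2929 operations the total work is O(2929). Amortized O(1) per enqueue/dequeue.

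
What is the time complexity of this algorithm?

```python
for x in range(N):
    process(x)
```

Time complexity: O(n).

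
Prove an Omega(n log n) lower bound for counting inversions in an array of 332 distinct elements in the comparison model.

Decision-tree argument: at any leaf, the comparisons made (with transitivity) must totally order all 332 elements -- otherwise some pair (i,j) is unordered, and an adversary can present two inputs agreeing on every comparison made but with that pair flipped, changing the inversion count by 1, so the leaf's output is wrong on one of them. Hence the tree has >= 332! leaves and height >= log_2(332!) = Omega(n log n). Modified merge sort achieves O(n log n).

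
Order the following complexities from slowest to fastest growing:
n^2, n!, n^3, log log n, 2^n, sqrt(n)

Ordered by growth rate: log log n < sqrt(n) < n^2 < n^3 < 2^n < n!.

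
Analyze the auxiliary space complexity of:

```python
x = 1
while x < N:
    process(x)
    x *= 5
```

Space complexity: O(1).
Only a constant amount of auxiliary storage is used; nothing grows with n.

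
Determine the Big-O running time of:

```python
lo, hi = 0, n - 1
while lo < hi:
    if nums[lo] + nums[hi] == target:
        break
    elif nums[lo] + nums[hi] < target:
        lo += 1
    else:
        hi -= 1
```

Time complexity: O(n).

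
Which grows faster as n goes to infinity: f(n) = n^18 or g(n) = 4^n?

g(n) = 4^n grows faster: any exponential with base > 1 dominates every polynomial.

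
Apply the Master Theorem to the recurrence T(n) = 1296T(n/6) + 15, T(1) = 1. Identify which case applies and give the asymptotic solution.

a=1296, b=6, f(n)=15.
log_6(1296) = 4 > 0.
Since f(n) = O(n^0) is polynomially smaller than n^4, Case 1 applies.
T(n) = Theta(n^4).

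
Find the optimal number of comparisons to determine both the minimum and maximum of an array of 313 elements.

Naive approach: 624 comparisons (312 for max + 312 for min).
Optimal: Compare elements in pairs first (floor(n/2) = 156 comparisons), then find max among winners and min among losers (156 comparisons each).
Total: ceil(3n/2) - 2 = 468 comparisons. An adversary argument shows this is also a lower bound.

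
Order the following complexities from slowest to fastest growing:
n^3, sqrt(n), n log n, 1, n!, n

Ordered by growth rate: 1 < sqrt(n) < n < n log n < n^3 < n!.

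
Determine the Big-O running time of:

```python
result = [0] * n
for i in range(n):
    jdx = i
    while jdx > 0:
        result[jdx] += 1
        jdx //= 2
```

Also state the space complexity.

Time complexity: O(n log n).
Space complexity: O(n).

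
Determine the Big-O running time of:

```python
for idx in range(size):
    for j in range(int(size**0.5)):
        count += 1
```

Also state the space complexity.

Time complexity: O(n * sqrt(n)).
Space complexity: O(1).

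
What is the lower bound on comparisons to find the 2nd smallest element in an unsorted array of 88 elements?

Finding the 2nd smallest of 88 elements requires Omega(n) comparisons. Every element must participate in at least one comparison; otherwise it could be the 2nd smallest.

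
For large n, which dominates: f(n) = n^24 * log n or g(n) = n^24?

f(n) = n^24 * log n grows faster: extra log n factor -> infinity.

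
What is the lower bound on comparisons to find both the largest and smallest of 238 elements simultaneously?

Pair elements first (floor(238/2) comparisons), then find max among winners and min among losers. Total: ceil(3*238/2) - 2 = 355 comparisons.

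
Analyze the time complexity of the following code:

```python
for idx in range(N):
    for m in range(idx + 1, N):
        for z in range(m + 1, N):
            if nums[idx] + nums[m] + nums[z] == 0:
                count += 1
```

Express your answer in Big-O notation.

Time complexity: O(n^3).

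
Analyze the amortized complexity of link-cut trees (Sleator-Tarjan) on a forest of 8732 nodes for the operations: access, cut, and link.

Link-cut trees represent the forest using splay trees over preferred paths. With potential Phi = sum over nodes of log(size of virtual subtree), each access on 8732 nodes is O(log 8732) = O(log n) amortized by the splay-tree access lemma. Cut and link are O(1) plus one access.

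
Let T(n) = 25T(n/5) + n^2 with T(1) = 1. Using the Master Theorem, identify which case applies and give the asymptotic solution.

a=25, b=5, f(n)=n^2.
log_5(25) = 2, so n^(log_b(a)) = n^2.
f(n) = Theta(n^2), so Case 2 applies.
T(n) = Theta(n^2 log n).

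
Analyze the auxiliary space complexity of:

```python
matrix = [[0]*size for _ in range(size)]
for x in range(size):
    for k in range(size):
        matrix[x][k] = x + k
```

Space complexity: O(n^2).
A 2D structure of size n x n is allocated.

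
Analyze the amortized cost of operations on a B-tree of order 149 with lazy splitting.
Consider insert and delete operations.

In a B-tree of order 149, a node splits when it has 149 keys. With lazy splitting, we use potential Phi = number of full nodes + number of near-empty nodes. Each split costs O(1) but reduces potential. Between splits, at least 74 insertions must occur in that node. Amortized structural cost is O(1) per operation, plus O(log_149 n) traversal.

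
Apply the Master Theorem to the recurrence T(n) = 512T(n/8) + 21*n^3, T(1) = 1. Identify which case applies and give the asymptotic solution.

a=512, b=8, f(n)=21*n^3.
log_8(512) = 3, so n^(log_b(a)) = n^3.
f(n) = Theta(n^3), so Case 2 applies.
T(n) = Theta(n^3 log n).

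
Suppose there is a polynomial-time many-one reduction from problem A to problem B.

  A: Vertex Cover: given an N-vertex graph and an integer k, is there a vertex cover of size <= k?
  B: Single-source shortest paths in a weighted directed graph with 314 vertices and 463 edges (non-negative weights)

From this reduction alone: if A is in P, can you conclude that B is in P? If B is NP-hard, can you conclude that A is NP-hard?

A poly-time reduction A <=_p B transfers tractability DOWN (B easy => A easy) and hardness UP (A hard => B hard), not the reverse.
From A in P, the reduction alone does NOT give B in P: any problem in P trivially reduces to SAT, yet SAT is not known to be in P.
From B NP-hard, the reduction alone does NOT give A NP-hard: again, easy problems reduce to hard ones.
(Here in fact A is NP-complete and B is in P, so no such reduction is known -- its existence would imply P = NP; the analysis concerns only what the assumed reduction would or would not let you conclude.)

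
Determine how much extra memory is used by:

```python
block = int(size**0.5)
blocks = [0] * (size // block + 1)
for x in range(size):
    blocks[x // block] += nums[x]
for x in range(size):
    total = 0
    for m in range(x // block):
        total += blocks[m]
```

Space complexity: O(sqrt(n)).
Storage scales with sqrt(n).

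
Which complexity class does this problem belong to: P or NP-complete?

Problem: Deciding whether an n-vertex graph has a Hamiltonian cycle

This problem is NP-complete: one of Karp's 21 NP-complete problems.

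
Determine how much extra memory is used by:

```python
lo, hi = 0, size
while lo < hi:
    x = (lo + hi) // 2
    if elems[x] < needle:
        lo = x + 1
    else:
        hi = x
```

Space complexity: O(1).
Only a constant amount of auxiliary storage is used; nothing grows with n.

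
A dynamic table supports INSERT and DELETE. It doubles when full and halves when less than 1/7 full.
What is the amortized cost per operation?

Using potential function Phi = |2*num_items - table_size| when load > 1/2, and Phi = table_size/2 - num_items otherwise. The gap of 1/7 vs 1/2 for shrinking prevents thrashing. Both insert and delete have O(1) amortized cost.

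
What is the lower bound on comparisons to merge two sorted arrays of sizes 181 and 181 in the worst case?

Adversary: with |181 - 181| <= 1 the inputs can be fully interleaved so that every adjacent pair in the merged output comes from different arrays. Then each of the 361 adjacent pairs must be directly compared, or the algorithm cannot determine their relative order. Standard merge meets this bound.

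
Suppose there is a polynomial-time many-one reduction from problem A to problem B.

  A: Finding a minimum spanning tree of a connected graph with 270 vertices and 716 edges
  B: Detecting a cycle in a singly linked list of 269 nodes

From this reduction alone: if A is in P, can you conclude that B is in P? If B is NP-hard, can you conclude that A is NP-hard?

A poly-time reduction A <=_p B transfers tractability DOWN (B easy => A easy) and hardness UP (A hard => B hard), not the reverse.
From A in P, the reduction alone does NOT give B in P: any problem in P trivially reduces to SAT, yet SAT is not known to be in P.
From B NP-hard, the reduction alone does NOT give A NP-hard: again, easy problems reduce to hard ones.
(Here in fact A is P and B is P.)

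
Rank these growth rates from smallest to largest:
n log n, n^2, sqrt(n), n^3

Ordered by growth rate: sqrt(n) < n log n < n^2 < n^3.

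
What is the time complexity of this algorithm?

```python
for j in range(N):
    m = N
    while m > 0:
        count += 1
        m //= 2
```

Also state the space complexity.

Time complexity: O(n log n).
Space complexity: O(1).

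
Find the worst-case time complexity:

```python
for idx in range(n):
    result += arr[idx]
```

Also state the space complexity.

Time complexity: O(n).
Space complexity: O(1).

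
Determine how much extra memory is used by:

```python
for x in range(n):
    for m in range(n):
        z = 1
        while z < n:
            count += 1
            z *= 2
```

Space complexity: O(1).
Only a constant amount of auxiliary storage is used; nothing grows with n.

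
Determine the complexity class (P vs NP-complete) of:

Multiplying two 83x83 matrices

This problem is in P: the schoolbook algorithm runs in O(n^3).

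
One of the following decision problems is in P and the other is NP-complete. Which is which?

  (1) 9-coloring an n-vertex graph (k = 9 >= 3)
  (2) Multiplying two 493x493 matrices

(1) is NP-complete: graph k-coloring for k>=3 is NP-complete by reduction from 3-SAT.
(2) is P: the schoolbook algorithm runs in O(n^3).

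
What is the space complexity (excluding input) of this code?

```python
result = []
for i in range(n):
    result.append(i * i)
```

Space complexity: O(n).
Auxiliary storage grows linearly with the input size n in the worst case.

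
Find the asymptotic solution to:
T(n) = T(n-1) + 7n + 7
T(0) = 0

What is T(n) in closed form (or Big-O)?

Dominant term in sum is 7*sum(i, i=1..n) = 7*n*(n+1)/2 = O(n^2).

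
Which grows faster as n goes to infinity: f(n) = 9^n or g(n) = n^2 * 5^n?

f(n) = 9^n grows faster: 9^n / (n^2 5^n) = (9/5)^n / n^2 -> infinity since 9/5 > 1.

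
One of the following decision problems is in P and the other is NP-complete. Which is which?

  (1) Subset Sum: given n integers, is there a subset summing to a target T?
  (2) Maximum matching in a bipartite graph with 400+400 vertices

(1) is NP-complete: one of Karp's 21 NP-complete problems.
(2) is P: Hopcroft-Karp runs in O(E sqrt(V)).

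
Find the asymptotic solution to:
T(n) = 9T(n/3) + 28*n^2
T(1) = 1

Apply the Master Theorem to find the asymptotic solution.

a=9, b=3, f(n)=28*n^2. log_3(9) = 2. Case 2: T(n) = O(n^2 log n).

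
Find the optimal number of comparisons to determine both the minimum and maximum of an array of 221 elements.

Naive approach: 440 comparisons (220 for max + 220 for min).
Optimal: Compare elements in pairs first (floor(n/2) = 110 comparisons), then find max among winners and min among losers (110 comparisons each).
Total: ceil(3n/2) - 2 = 330 comparisons. An adversary argument shows this is also a lower bound.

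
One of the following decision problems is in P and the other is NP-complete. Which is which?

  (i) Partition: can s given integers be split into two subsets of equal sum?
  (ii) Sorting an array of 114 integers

(i) is NP-complete: Subset Sum reduces to it (one of Karp's 21 NP-complete problems).
(ii) is P: merge sort runs in O(n log n).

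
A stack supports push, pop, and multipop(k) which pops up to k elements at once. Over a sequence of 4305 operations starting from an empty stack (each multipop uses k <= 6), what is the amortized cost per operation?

Each element is pushed exactly once and popped at most once (whether by pop or as part of a multipop). So the total number of individual pops over the whole sequence is at most the number of pushes, which is at most 4305. Total work <= 2 * 4305, hence O(1) amortized per operation.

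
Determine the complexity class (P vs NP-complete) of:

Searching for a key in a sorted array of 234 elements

This problem is in P: binary search runs in O(log n).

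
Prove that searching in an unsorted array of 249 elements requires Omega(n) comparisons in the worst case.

An adversary can always place the target in the last position checked. Until all 249 positions are examined, the target might be in any unchecked position. Therefore 249 comparisons are necessary.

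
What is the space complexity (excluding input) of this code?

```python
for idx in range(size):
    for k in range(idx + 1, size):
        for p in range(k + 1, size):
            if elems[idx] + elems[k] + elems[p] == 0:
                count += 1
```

Space complexity: O(1).
Only a constant amount of auxiliary storage is used; nothing grows with n.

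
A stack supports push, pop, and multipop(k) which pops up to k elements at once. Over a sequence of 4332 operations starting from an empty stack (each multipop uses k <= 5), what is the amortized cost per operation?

Each element is pushed exactly once and popped at most once (whether by pop or as part of a multipop). So the total number of individual pops over the whole sequence is at most the number of pushes, which is at most 4332. Total work <= 2 * 4332, hence O(1) amortized per operation.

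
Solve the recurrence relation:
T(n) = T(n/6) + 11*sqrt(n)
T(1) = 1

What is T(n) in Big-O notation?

Each level contributes sqrt(n/6^k). Geometric series with ratio 1/sqrt(6) < 1 sums to O(sqrt(n)).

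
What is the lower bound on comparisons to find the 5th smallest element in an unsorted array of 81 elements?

Finding the 5th smallest of 81 elements requires Omega(n) comparisons. Every element must participate in at least one comparison; otherwise it could be the 5th smallest.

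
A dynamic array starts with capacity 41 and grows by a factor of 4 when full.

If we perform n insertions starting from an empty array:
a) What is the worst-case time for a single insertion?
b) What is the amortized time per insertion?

(a) Worst-case single insertion: O(n) -- when the array is full at capacity c, the resize copies all c elements, and c can be Theta(n).
(b) Resizes happen at sizes 41, 164, 656, ... Total copy cost for n insertions: 41 + 164 + ... = O(n) (geometric series with ratio 1/4). Amortized cost per insertion: O(n)/n = O(1).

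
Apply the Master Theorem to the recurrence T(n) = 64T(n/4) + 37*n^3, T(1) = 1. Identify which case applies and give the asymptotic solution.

a=64, b=4, f(n)=37*n^3.
log_4(64) = 3, so n^(log_b(a)) = n^3.
f(n) = Theta(n^3), so Case 2 applies.
T(n) = Theta(n^3 log n).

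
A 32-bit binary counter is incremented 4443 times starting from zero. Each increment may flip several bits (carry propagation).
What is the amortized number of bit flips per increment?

Bit i flips on every 2^i-th increment, so over 4443 increments bit i flips floor(4443/2^i) times. Summing over i: total flips < 2 * 4443. Amortized: < 2 = O(1) per increment.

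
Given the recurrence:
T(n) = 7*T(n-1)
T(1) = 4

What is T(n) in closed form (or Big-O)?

Each step multiplies by 7. T(n) = T(1)*7^(n-1) = 4*7^(n-1).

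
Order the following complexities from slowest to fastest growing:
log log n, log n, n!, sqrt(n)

Ordered by growth rate: log log n < log n < sqrt(n) < n!.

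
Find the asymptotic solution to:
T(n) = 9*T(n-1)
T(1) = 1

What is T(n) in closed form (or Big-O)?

Each step multiplies by 9. T(n) = T(1)*9^(n-1) = 9^(n-1).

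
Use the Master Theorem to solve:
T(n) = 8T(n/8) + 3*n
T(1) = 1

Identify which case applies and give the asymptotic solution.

a=8, b=8, f(n)=3*n.
log_8(8) = 1, so n^(log_b(a)) = n.
f(n) = Theta(n), so Case 2 applies.
T(n) = Theta(n log n).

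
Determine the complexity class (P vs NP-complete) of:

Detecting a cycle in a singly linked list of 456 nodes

This problem is in P: Floyd's tortoise-and-hare runs in O(n) time, O(1) space.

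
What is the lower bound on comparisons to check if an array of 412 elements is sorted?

To verify 412 elements are sorted, we must compare each consecutive pair. Skipping any pair allows an adversary to swap them. Therefore 411 comparisons are necessary and sufficient.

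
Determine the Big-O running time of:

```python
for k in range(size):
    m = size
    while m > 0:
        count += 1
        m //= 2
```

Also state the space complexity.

Time complexity: O(n log n).
Space complexity: O(1).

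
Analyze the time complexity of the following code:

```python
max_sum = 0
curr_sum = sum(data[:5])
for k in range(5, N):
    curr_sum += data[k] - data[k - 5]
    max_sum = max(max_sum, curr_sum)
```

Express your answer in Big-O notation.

Time complexity: O(n).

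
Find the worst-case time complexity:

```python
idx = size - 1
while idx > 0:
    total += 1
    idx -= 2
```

Time complexity: O(n).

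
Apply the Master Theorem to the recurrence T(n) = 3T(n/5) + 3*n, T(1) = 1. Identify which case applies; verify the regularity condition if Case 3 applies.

a=3, b=5, f(n)=3*n.
log_5(3) = 0.6826 < 1.
f(n) = Omega(n^(0.6826+epsilon)) for some epsilon > 0, so Case 3 is the candidate.
Regularity: a*f(n/b) = 3*3*(n/5)^1 = (3/5)*3*n^1 <= c*f(n) with c = 3/5 < 1. Satisfied.
Case 3: T(n) = Theta(n).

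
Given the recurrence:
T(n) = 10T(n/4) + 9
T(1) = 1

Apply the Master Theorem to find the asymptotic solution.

a=10, b=4, f(n)=9. log_4(10) = 1.661. Case 1 of Master Theorem: T(n) = O(n^1.661).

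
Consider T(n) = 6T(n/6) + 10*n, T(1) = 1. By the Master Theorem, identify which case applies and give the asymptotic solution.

a=6, b=6, f(n)=10*n.
log_6(6) = 1, so n^(log_b(a)) = n.
f(n) = Theta(n), so Case 2 applies.
T(n) = Theta(n log n).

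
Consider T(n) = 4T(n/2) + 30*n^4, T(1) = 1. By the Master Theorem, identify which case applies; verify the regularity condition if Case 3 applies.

a=4, b=2, f(n)=30*n^4.
log_2(4) = 2 < 4.
f(n) = Omega(n^(2+epsilon)) for some epsilon > 0, so Case 3 is the candidate.
Regularity: a*f(n/b) = 4*30*(n/2)^4 = (4/16)*30*n^4 <= c*f(n) with c = 4/16 < 1. Satisfied.
Case 3: T(n) = Theta(n^4).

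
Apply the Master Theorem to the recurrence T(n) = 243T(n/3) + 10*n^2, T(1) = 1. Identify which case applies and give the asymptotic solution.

a=243, b=3, f(n)=10*n^2.
log_3(243) = 5 > 2.
Since f(n) = O(n^2) is polynomially smaller than n^5, Case 1 applies.
T(n) = Theta(n^5).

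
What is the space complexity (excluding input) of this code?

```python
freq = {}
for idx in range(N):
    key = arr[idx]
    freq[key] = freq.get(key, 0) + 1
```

Space complexity: O(n).
Auxiliary storage grows linearly with the input size n in the worst case.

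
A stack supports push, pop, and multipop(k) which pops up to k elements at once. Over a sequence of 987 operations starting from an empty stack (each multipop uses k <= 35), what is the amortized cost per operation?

Each element is pushed exactly once and popped at most once (whether by pop or as part of a multipop). So the total number of individual pops over the whole sequence is at most the number of pushes, which is at most 987. Total work <= 2 * 987, hence O(1) amortized per operation.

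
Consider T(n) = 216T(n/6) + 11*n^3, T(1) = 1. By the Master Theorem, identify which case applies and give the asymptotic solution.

a=216, b=6, f(n)=11*n^3.
log_6(216) = 3, so n^(log_b(a)) = n^3.
f(n) = Theta(n^3), so Case 2 applies.
T(n) = Theta(n^3 log n).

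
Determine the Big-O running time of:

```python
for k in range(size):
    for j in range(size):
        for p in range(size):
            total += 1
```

Time complexity: O(n^3).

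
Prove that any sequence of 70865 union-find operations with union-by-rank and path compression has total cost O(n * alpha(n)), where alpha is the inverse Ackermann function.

Using Tarjan's analysis with rank-based potential function. Union-by-rank keeps tree height O(log n). Path compression flattens paths during find. For n = 70865 operations, total cost is O(n * alpha(n)), effectively O(n) since alpha grows incredibly slowly.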